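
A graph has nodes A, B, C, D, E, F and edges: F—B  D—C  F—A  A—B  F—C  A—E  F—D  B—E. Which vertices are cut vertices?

F

Removing F increases the component count from 1 to 2, so F is a cut vertex.
By contrast removing B leaves 1 component; it is not a cut vertex. No other vertex is a cut vertex either.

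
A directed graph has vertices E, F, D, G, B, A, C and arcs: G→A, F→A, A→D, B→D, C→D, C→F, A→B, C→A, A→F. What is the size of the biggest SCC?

2

{A, F} are all mutually reachable — one SCC of size 2.
{G} is an SCC by itself.
{E} is an SCC by itself.
{B} is an SCC by itself.
{D} is an SCC by itself.
(and 1 more singleton SCC)
The largest has 2 vertices.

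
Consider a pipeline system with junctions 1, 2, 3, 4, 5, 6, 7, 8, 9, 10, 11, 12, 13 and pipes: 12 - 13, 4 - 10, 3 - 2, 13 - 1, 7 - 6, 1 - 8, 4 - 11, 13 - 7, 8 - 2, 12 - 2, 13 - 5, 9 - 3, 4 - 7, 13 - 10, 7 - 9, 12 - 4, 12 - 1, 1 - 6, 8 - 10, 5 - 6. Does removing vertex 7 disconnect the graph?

Deleting 7 leaves 1 component (was 1) (its neighbors 4, 6, 9, 13 remain connected to each other), so 7 is not a cut vertex.

No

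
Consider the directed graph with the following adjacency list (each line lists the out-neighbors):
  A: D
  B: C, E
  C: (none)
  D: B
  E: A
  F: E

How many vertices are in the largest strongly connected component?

4

{A, B, D, E} are all mutually reachable — one SCC of size 4.
{C} is an SCC by itself.
{F} is an SCC by itself.
The largest has 4 vertices.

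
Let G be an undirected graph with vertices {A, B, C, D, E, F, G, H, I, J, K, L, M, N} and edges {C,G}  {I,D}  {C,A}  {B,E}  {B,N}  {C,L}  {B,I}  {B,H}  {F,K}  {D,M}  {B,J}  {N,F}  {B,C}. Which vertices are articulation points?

Removing B increases the component count from 1 to 6, so B is a cut vertex.
Removing C increases the component count from 1 to 4, so C is a cut vertex.
Removing D increases the component count from 1 to 2, so D is a cut vertex.
Likewise F, I, N are cut vertices.
By contrast removing M leaves 1 component; it is not a cut vertex. No other vertex is a cut vertex either.

B, C, D, F, I, N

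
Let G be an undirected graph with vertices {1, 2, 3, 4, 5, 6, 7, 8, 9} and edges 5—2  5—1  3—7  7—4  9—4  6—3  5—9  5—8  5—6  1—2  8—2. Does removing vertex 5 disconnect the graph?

Deleting 5 raises the number of components from 1 to 2, so 5 is a cut vertex.

Yes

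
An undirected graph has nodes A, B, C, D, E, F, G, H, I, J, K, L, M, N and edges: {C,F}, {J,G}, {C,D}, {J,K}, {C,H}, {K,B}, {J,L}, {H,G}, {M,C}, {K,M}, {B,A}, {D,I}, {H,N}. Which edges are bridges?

The edges on the cycle J-K-M-C-H-G-J are not bridges since each lies on that cycle.
But removing N–H disconnects N from H; removing A–B disconnects A from B; removing C–D disconnects C from D; removing J–L disconnects J from L — these are bridges.
In total 7 edges are bridges.

A-B, B-K, C-D, C-F, D-I, H-N, J-L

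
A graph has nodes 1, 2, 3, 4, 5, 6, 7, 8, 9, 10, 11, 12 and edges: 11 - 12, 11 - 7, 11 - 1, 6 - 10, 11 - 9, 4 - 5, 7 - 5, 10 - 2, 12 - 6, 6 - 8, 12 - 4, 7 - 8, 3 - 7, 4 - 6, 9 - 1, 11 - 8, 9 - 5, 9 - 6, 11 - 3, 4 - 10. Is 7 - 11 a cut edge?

After removing 7 - 11, the path 7-3-11 still connects them, so the edge is not a bridge.

No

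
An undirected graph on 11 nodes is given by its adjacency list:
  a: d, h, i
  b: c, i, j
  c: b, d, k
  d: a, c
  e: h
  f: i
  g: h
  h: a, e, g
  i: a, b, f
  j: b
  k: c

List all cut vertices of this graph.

a, b, c, h, i

Removing a increases the component count from 1 to 2, so a is a cut vertex.
Removing b increases the component count from 1 to 2, so b is a cut vertex.
Removing c increases the component count from 1 to 2, so c is a cut vertex.
Likewise h, i are cut vertices.
By contrast removing k leaves 1 component; it is not a cut vertex. No other vertex is a cut vertex either.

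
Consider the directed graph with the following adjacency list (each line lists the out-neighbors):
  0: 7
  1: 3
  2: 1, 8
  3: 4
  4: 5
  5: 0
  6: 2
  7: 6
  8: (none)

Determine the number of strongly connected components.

2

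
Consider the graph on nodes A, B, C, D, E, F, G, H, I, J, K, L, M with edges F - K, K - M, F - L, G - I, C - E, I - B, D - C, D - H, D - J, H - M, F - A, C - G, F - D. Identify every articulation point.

Removing C increases the component count from 1 to 3, so C is a cut vertex.
Removing D increases the component count from 1 to 3, so D is a cut vertex.
Removing F increases the component count from 1 to 3, so F is a cut vertex.
Likewise G, I are cut vertices.
By contrast removing L leaves 1 component; it is not a cut vertex. No other vertex is a cut vertex either.

C, D, F, G, I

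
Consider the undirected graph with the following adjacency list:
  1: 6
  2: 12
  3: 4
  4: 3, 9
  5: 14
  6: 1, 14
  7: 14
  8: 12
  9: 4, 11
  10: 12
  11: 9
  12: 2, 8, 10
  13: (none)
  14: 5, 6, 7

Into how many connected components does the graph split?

13 is isolated — a component by itself.
Starting from 2 we can reach 2, 8, 10, 12. That is one component of size 4.
Starting from 3 we can reach 3, 4, 9, 11. That is one component of size 4.
Starting from 1 we can reach 1, 5, 6, 7, 14. That is one component of size 5.
Total: 4 components.

4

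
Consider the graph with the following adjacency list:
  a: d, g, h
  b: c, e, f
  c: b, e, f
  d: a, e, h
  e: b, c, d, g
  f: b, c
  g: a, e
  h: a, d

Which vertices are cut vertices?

Removing e increases the component count from 1 to 2, so e is a cut vertex.
By contrast removing a leaves 1 component; it is not a cut vertex. No other vertex is a cut vertex either.

e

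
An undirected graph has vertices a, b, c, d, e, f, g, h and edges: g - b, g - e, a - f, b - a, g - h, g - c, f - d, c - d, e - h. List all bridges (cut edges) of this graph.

none

The edges on the cycle g-e-h-g are not bridges since each lies on that cycle.
Every edge lies on some cycle, so there are no bridges.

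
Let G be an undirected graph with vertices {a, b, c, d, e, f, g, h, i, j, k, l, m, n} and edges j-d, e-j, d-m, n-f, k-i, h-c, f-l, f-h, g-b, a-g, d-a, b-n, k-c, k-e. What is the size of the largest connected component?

14

Starting from a we can reach a, b, c, d, e, f, g, h, i, j, k, l, m, n. That is one component of size 14.
The largest has 14 vertices.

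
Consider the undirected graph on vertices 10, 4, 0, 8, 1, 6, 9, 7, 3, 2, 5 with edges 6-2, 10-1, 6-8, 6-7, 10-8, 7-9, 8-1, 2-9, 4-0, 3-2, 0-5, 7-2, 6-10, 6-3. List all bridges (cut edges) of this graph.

The edges on the cycle 6-10-1-8-6 are not bridges since each lies on that cycle.
But removing 4-0 disconnects 4 from 0; removing 0-5 disconnects 0 from 5 — these are bridges.

0-4, 0-5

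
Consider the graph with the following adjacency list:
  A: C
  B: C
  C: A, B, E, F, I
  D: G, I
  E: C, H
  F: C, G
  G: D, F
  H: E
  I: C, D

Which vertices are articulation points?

Removing C increases the component count from 1 to 4, so C is a cut vertex.
Removing E increases the component count from 1 to 2, so E is a cut vertex.
By contrast removing B leaves 1 component; it is not a cut vertex. No other vertex is a cut vertex either.

C, E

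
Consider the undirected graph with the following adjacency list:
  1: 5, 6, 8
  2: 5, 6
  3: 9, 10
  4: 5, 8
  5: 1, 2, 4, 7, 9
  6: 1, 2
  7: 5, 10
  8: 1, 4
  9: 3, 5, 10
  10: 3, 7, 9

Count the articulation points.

1

Removing 5 increases the component count from 1 to 2, so 5 is a cut vertex.
By contrast removing 9 leaves 1 component; it is not a cut vertex. No other vertex is a cut vertex either.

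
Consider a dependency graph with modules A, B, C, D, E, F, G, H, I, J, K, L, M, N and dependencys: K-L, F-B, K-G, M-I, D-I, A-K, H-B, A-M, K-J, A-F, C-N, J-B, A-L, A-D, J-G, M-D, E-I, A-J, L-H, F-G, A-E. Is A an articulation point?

Yes

Deleting A raises the number of components from 2 to 3, so A is a cut vertex.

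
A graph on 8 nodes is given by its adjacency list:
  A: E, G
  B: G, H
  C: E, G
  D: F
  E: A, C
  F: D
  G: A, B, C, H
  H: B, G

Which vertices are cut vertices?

G

Removing G increases the component count from 2 to 3, so G is a cut vertex.
By contrast removing H leaves 2 components; it is not a cut vertex. No other vertex is a cut vertex either.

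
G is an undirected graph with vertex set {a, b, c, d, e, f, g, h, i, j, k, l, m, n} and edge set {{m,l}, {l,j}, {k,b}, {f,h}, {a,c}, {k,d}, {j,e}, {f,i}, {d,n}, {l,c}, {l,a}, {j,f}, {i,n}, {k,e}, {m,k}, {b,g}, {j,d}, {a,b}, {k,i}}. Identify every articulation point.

Removing b increases the component count from 1 to 2, so b is a cut vertex.
Removing f increases the component count from 1 to 2, so f is a cut vertex.
By contrast removing h leaves 1 component; it is not a cut vertex. No other vertex is a cut vertex either.

b, f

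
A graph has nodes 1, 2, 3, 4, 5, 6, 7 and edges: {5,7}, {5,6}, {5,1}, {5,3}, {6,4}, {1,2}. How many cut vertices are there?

3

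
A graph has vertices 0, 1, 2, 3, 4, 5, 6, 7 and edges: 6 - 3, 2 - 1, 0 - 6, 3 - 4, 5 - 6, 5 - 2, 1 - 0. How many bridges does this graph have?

The edges on the cycle 5-2-1-0-6-5 are not bridges since each lies on that cycle.
But removing 6 - 3 disconnects 6 from 3; removing 3 - 4 disconnects 3 from 4 — these are bridges.
That makes 2 bridges.

2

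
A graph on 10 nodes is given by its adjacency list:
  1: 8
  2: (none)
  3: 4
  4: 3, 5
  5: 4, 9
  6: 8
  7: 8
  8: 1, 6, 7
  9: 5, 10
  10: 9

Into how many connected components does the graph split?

2 is isolated — a component by itself.
Starting from 1 we can reach 1, 6, 7, 8. That is one component of size 4.
Starting from 3 we can reach 3, 4, 5, 9, 10. That is one component of size 5.
Total: 3 components.

3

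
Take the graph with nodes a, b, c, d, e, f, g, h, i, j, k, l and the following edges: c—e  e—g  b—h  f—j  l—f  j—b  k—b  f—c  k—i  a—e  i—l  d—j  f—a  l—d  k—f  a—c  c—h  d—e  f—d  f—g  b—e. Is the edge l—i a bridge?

No

After removing l—i, the path l-f-k-i still connects them, so the edge is not a bridge.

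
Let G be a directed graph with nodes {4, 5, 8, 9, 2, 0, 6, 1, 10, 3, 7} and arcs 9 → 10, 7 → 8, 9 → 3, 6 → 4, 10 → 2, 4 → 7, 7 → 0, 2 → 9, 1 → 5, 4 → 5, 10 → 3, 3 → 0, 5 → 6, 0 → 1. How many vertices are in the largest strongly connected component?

{0, 1, 4, 5, 6, 7} are all mutually reachable — one SCC of size 6.
{2, 9, 10} are all mutually reachable — one SCC of size 3.
{8} is an SCC by itself.
{3} is an SCC by itself.
The largest has 6 vertices.

6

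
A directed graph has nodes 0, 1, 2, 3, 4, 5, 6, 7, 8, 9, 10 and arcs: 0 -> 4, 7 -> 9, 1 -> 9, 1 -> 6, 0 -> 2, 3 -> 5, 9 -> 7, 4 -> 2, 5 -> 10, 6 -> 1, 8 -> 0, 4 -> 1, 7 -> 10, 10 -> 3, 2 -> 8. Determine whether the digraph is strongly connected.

No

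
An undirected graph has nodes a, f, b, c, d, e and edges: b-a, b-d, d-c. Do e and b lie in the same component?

The component containing e is {e}, and b is not in it.

No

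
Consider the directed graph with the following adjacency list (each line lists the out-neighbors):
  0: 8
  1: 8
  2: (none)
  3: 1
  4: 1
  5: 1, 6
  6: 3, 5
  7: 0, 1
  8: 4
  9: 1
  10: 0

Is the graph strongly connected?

No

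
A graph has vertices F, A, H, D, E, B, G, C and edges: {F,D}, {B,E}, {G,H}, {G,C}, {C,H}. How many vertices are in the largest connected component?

3

A is isolated — a component by itself.
Starting from B we can reach B, E. That is one component of size 2.
Starting from D we can reach D, F. That is one component of size 2.
Starting from C we can reach C, G, H. That is one component of size 3.
The largest has 3 vertices.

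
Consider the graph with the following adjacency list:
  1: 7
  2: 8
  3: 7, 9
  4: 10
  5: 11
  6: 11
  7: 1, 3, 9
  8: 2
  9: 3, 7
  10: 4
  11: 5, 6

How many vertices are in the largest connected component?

Starting from 4 we can reach 4, 10. That is one component of size 2.
Starting from 2 we can reach 2, 8. That is one component of size 2.
Starting from 5 we can reach 5, 6, 11. That is one component of size 3.
Starting from 1 we can reach 1, 3, 7, 9. That is one component of size 4.
The largest has 4 vertices.

4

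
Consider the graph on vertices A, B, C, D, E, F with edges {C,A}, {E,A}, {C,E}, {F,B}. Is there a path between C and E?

Yes

From C we can reach A, C, E, which includes E.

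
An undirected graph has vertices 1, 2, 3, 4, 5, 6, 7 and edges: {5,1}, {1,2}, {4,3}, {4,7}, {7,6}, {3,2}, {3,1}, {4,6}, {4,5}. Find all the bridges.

none

The edges on the cycle 4-7-6-4 are not bridges since each lies on that cycle.
Every edge lies on some cycle, so there are no bridges.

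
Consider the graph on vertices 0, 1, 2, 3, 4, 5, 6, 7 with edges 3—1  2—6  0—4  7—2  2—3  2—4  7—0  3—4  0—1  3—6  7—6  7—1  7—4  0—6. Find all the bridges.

The edges on the cycle 7-2-3-6-7 are not bridges since each lies on that cycle.
Every edge lies on some cycle, so there are no bridges.

none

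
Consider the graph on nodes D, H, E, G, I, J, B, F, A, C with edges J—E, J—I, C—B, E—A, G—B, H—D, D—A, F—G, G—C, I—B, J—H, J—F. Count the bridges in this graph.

The edges on the cycle G-C-B-G are not bridges since each lies on that cycle.
Every edge lies on some cycle, so there are no bridges.

0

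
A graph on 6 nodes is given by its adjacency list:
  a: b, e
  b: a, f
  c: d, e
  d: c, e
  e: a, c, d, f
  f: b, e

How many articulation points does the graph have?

1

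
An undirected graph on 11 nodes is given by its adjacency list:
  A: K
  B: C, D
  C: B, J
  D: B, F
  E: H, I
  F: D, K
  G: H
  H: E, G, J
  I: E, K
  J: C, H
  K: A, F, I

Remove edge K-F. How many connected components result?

K and F are still connected via K-I-E-H-J-C-B-D-F, so the component count stays at 1.

1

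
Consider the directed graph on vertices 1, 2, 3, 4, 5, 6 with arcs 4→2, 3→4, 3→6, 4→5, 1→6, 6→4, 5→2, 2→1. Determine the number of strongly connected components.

{1, 2, 4, 5, 6} are all mutually reachable — one SCC of size 5.
{3} is an SCC by itself.
That gives 2 strongly connected components.

2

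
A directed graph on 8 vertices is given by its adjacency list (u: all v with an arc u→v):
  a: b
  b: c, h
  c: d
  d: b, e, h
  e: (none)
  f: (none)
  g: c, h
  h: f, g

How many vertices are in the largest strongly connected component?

5

{b, c, d, g, h} are all mutually reachable — one SCC of size 5.
{a} is an SCC by itself.
{f} is an SCC by itself.
{e} is an SCC by itself.
The largest has 5 vertices.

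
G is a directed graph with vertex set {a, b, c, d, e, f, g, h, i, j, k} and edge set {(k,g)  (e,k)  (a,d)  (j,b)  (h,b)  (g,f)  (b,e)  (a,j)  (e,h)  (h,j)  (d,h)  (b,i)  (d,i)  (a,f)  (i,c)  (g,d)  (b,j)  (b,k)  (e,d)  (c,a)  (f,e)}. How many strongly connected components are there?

{a, b, c, d, e, f, g, h, i, j, k} are all mutually reachable — one SCC of size 11.
That gives 1 strongly connected component.

1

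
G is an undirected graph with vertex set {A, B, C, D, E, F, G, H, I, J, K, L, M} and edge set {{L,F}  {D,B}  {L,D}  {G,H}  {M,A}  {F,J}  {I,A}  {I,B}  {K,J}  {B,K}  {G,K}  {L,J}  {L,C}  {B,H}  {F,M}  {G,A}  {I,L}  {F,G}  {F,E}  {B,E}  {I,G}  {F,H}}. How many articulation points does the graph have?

Removing L increases the component count from 1 to 2, so L is a cut vertex.
By contrast removing F leaves 1 component; it is not a cut vertex. No other vertex is a cut vertex either.

1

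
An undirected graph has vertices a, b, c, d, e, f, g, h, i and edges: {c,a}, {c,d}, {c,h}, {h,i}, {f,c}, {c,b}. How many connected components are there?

3

g is isolated — a component by itself.
e is isolated — a component by itself.
Starting from a we can reach a, b, c, d, f, h, i. That is one component of size 7.
Total: 3 components.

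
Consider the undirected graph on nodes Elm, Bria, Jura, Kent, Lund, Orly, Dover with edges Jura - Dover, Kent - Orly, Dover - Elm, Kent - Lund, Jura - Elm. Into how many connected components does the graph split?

Bria is isolated — a component by itself.
Starting from Kent we can reach Kent, Lund, Orly. That is one component of size 3.
Starting from Elm we can reach Elm, Jura, Dover. That is one component of size 3.
Total: 3 components.

3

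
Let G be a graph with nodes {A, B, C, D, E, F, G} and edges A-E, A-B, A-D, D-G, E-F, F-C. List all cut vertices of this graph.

Removing A increases the component count from 1 to 3, so A is a cut vertex.
Removing D increases the component count from 1 to 2, so D is a cut vertex.
Removing E increases the component count from 1 to 2, so E is a cut vertex.
Likewise F is a cut vertex.
By contrast removing B leaves 1 component; it is not a cut vertex. No other vertex is a cut vertex either.

A, D, E, F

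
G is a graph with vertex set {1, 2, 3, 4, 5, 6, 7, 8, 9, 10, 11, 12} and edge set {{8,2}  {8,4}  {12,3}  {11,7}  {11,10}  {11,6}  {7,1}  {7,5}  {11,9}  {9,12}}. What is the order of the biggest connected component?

9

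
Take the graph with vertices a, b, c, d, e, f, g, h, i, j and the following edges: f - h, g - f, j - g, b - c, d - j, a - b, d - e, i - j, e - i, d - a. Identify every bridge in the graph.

a-b, a-d, b-c, f-g, f-h, g-j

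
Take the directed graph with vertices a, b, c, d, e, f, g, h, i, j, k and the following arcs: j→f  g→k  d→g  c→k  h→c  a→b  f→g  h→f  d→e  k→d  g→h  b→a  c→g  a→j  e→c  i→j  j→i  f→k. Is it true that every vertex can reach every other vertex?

No

There is no directed path from g to b, so the graph is not strongly connected.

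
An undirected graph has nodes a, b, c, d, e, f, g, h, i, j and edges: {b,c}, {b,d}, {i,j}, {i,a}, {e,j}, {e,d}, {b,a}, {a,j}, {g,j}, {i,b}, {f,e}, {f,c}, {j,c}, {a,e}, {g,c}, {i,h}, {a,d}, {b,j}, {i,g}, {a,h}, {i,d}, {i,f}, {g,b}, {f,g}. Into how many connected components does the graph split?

1

Starting from a we can reach a, b, c, d, e, f, g, h, i, j. That is one component of size 10.
Total: 1 component.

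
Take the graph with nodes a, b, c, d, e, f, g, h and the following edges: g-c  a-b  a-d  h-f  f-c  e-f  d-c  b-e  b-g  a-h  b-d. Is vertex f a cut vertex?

Deleting f leaves 1 component (was 1) (its neighbors c, e, h remain connected to each other), so f is not a cut vertex.

No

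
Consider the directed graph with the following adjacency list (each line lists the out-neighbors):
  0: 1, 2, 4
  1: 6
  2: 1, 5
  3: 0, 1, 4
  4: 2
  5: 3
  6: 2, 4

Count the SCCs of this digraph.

1

{0, 1, 2, 3, 4, 5, 6} are all mutually reachable — one SCC of size 7.
That gives 1 strongly connected component.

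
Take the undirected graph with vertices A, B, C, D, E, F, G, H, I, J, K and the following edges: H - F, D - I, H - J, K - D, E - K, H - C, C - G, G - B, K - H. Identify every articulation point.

C, D, G, H, K

Removing C increases the component count from 2 to 3, so C is a cut vertex.
Removing D increases the component count from 2 to 3, so D is a cut vertex.
Removing G increases the component count from 2 to 3, so G is a cut vertex.
Likewise H, K are cut vertices.
By contrast removing E leaves 2 components; it is not a cut vertex. No other vertex is a cut vertex either.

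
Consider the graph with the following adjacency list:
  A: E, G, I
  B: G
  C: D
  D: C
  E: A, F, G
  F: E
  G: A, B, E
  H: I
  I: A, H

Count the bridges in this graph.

The edges on the cycle G-E-A-G are not bridges since each lies on that cycle.
But removing A-I disconnects A from I; removing G-B disconnects G from B; removing D-C disconnects D from C; removing I-H disconnects I from H — these are bridges.
In total 5 edges are bridges.

5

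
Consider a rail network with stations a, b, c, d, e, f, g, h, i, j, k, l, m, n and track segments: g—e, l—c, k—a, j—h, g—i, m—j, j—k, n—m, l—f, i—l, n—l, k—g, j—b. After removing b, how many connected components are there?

2

With b gone, the remaining components are: {d}; {a, c, e, f, g, h, i, j, k, l, m, n}.
That is 2 components.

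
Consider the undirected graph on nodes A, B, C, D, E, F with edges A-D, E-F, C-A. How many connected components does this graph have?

3

B is isolated — a component by itself.
Starting from E we can reach E, F. That is one component of size 2.
Starting from A we can reach A, C, D. That is one component of size 3.
Total: 3 components.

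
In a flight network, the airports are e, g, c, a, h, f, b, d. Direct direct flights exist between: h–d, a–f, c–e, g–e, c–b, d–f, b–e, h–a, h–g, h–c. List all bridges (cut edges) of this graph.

none

The edges on the cycle h-d-f-a-h are not bridges since each lies on that cycle.
Every edge lies on some cycle, so there are no bridges.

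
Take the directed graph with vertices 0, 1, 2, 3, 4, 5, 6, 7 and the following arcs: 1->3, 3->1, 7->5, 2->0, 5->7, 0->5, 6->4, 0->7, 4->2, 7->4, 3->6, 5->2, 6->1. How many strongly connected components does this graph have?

{0, 2, 4, 5, 7} are all mutually reachable — one SCC of size 5.
{1, 3, 6} are all mutually reachable — one SCC of size 3.
That gives 2 strongly connected components.

2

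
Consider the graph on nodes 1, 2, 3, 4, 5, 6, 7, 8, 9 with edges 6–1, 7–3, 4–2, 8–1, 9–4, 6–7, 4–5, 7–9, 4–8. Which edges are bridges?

2-4, 3-7, 4-5

The edges on the cycle 6-7-9-4-8-1-6 are not bridges since each lies on that cycle.
But removing 7–3 disconnects 7 from 3; removing 2–4 disconnects 2 from 4; removing 4–5 disconnects 4 from 5 — these are bridges.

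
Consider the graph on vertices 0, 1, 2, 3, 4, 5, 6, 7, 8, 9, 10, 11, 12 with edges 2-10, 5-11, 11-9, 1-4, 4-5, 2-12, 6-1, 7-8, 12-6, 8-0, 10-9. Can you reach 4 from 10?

From 10 we can reach 1, 2, 4, 5, 6, 9, 10, 11, 12, which includes 4.

Yes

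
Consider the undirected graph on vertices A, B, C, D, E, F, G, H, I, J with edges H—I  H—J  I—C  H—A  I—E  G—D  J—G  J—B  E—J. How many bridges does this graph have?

5

The edges on the cycle H-I-E-J-H are not bridges since each lies on that cycle.
But removing J—B disconnects J from B; removing I—C disconnects I from C; removing J—G disconnects J from G; removing H—A disconnects H from A — these are bridges.
In total 5 edges are bridges.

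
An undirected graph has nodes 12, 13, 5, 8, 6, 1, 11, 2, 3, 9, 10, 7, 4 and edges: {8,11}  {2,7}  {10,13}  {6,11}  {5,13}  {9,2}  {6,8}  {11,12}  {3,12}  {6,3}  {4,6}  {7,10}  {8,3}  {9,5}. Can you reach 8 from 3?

Yes

From 3 we can reach 3, 4, 6, 8, 11, 12, which includes 8.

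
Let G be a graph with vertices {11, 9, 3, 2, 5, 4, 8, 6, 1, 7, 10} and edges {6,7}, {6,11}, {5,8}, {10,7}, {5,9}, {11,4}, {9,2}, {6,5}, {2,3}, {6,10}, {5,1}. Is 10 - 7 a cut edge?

After removing 10 - 7, the path 10-6-7 still connects them, so the edge is not a bridge.

No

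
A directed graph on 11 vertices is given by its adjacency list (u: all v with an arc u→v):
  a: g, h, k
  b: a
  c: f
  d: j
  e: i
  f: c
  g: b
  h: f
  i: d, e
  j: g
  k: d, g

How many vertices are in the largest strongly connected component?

{a, b, d, g, j, k} are all mutually reachable — one SCC of size 6.
{e, i} are all mutually reachable — one SCC of size 2.
{c, f} are all mutually reachable — one SCC of size 2.
{h} is an SCC by itself.
The largest has 6 vertices.

6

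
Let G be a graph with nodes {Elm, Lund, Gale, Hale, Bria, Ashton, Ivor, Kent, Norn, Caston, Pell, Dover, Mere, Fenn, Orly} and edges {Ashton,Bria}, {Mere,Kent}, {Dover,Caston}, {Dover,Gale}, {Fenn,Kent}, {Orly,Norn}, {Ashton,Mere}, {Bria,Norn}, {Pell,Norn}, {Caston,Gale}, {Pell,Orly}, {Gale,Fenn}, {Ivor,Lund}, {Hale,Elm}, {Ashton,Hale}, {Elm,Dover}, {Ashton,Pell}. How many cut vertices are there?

1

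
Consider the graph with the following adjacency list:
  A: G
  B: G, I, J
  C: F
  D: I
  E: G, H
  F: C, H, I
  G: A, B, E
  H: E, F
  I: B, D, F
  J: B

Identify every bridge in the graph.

The edges on the cycle G-E-H-F-I-B-G are not bridges since each lies on that cycle.
But removing D-I disconnects D from I; removing F-C disconnects F from C; removing B-J disconnects B from J; removing G-A disconnects G from A — these are bridges.

A-G, B-J, C-F, D-I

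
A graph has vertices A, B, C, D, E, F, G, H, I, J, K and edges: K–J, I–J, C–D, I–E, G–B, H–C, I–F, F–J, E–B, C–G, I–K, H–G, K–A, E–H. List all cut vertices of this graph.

C, E, I, K

Removing C increases the component count from 1 to 2, so C is a cut vertex.
Removing E increases the component count from 1 to 2, so E is a cut vertex.
Removing I increases the component count from 1 to 2, so I is a cut vertex.
Likewise K is a cut vertex.
By contrast removing B leaves 1 component; it is not a cut vertex. No other vertex is a cut vertex either.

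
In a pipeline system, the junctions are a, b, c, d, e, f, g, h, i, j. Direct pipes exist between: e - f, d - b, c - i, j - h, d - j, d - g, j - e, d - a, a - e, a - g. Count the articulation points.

3

Removing d increases the component count from 2 to 3, so d is a cut vertex.
Removing e increases the component count from 2 to 3, so e is a cut vertex.
Removing j increases the component count from 2 to 3, so j is a cut vertex.
By contrast removing g leaves 2 components; it is not a cut vertex. No other vertex is a cut vertex either.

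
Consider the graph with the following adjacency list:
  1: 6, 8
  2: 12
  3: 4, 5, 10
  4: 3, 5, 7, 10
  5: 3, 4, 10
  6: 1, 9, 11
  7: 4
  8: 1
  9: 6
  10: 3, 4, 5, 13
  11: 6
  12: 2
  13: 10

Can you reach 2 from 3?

The component containing 3 is {3, 4, 5, 7, 10, 13}, and 2 is not in it.

No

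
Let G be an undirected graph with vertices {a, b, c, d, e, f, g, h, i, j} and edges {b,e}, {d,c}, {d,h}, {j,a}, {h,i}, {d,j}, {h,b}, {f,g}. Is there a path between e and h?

Yes

From e we can reach a, b, c, d, e, h, i, j, which includes h.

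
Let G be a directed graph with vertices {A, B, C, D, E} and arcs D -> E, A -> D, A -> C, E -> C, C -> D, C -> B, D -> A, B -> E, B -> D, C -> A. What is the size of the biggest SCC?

{A, B, C, D, E} are all mutually reachable — one SCC of size 5.
The largest has 5 vertices.

5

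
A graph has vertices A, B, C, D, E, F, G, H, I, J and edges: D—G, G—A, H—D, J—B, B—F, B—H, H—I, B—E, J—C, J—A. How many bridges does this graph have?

The edges on the cycle J-B-H-D-G-A-J are not bridges since each lies on that cycle.
But removing H—I disconnects H from I; removing E—B disconnects E from B; removing B—F disconnects B from F; removing J—C disconnects J from C — these are bridges.
That makes 4 bridges.

4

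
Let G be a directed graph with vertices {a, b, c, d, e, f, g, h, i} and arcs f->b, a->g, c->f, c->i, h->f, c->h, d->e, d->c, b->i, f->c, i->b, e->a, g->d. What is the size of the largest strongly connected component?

{a, d, e, g} are all mutually reachable — one SCC of size 4.
{c, f, h} are all mutually reachable — one SCC of size 3.
{b, i} are all mutually reachable — one SCC of size 2.
The largest has 4 vertices.

4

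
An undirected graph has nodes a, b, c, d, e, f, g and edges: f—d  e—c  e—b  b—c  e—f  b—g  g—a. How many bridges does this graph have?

4

The edges on the cycle e-b-c-e are not bridges since each lies on that cycle.
But removing a—g disconnects a from g; removing f—d disconnects f from d; removing b—g disconnects b from g; removing f—e disconnects f from e — these are bridges.
That makes 4 bridges.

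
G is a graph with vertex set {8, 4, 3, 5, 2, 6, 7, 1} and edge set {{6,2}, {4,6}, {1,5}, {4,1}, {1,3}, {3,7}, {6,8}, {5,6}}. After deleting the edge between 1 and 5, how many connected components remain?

1 and 5 are still connected via 1-4-6-5, so the component count stays at 1.

1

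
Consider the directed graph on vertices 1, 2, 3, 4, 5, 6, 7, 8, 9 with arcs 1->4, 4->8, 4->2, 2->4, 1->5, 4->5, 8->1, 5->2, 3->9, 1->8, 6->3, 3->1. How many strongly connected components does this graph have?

5

{1, 2, 4, 5, 8} are all mutually reachable — one SCC of size 5.
{6} is an SCC by itself.
{9} is an SCC by itself.
{7} is an SCC by itself.
{3} is an SCC by itself.
That gives 5 strongly connected components.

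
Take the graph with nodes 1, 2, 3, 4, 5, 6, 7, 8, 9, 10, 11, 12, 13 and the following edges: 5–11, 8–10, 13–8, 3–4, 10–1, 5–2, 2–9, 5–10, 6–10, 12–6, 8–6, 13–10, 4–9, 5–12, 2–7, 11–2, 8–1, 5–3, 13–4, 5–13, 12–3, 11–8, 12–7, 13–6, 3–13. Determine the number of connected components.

1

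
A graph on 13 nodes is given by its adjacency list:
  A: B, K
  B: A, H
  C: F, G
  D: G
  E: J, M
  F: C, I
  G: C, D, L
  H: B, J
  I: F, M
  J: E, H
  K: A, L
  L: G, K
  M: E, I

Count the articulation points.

1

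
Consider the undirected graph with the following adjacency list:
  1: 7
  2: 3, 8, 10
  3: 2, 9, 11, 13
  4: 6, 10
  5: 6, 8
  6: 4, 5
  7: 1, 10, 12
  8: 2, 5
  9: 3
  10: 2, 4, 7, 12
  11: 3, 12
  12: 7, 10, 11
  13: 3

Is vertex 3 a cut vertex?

Yes

Deleting 3 raises the number of components from 1 to 3, so 3 is a cut vertex.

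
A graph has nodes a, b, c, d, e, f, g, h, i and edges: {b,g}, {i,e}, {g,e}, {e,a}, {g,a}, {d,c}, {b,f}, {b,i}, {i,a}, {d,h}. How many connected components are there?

2

Starting from c we can reach c, d, h. That is one component of size 3.
Starting from a we can reach a, b, e, f, g, i. That is one component of size 6.
Total: 2 components.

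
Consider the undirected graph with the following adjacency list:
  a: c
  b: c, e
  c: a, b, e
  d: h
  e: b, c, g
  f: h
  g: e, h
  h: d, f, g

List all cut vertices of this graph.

c, e, g, h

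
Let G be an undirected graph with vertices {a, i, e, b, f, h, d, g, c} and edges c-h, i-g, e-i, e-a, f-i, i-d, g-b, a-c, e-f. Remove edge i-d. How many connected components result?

2

Before removal there is 1 component.
i-d is a bridge — removing it separates i's side from d's side.
After removal: 2 components.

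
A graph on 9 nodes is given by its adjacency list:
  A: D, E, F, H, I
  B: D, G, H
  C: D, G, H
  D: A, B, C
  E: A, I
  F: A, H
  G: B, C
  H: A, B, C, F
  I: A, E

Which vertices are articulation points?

A

Removing A increases the component count from 1 to 2, so A is a cut vertex.
By contrast removing C leaves 1 component; it is not a cut vertex. No other vertex is a cut vertex either.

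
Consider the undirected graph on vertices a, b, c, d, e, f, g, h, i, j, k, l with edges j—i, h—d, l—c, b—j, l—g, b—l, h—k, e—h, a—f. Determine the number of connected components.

3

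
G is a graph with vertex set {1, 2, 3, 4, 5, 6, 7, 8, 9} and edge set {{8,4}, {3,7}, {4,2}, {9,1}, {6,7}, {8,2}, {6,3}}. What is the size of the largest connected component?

3

5 is isolated — a component by itself.
Starting from 1 we can reach 1, 9. That is one component of size 2.
Starting from 3 we can reach 3, 6, 7. That is one component of size 3.
Starting from 2 we can reach 2, 4, 8. That is one component of size 3.
The largest has 3 vertices.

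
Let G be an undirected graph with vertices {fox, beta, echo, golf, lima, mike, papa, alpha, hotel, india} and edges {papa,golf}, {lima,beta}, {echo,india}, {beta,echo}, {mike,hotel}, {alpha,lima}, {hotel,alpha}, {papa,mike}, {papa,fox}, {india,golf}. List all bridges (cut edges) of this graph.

fox-papa

The edges on the cycle papa-mike-hotel-alpha-lima-beta-echo-india-golf-papa are not bridges since each lies on that cycle.
But removing papa-fox disconnects papa from fox — this is a bridge.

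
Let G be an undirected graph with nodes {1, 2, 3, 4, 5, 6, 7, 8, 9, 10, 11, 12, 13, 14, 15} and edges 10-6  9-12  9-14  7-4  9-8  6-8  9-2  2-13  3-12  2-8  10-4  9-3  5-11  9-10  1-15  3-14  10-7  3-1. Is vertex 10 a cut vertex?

Deleting 10 raises the number of components from 2 to 3, so 10 is a cut vertex.

Yes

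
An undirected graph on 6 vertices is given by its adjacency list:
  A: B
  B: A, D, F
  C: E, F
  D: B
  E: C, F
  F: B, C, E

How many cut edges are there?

3

The edges on the cycle F-C-E-F are not bridges since each lies on that cycle.
But removing F-B disconnects F from B; removing A-B disconnects A from B; removing D-B disconnects D from B — these are bridges.
That makes 3 bridges.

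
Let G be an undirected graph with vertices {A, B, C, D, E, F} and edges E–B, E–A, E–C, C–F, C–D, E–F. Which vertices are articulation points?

Removing C increases the component count from 1 to 2, so C is a cut vertex.
Removing E increases the component count from 1 to 3, so E is a cut vertex.
By contrast removing F leaves 1 component; it is not a cut vertex. No other vertex is a cut vertex either.

C, E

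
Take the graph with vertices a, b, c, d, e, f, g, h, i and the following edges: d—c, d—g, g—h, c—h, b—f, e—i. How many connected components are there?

a is isolated — a component by itself.
Starting from e we can reach e, i. That is one component of size 2.
Starting from b we can reach b, f. That is one component of size 2.
Starting from c we can reach c, d, g, h. That is one component of size 4.
Total: 4 components.

4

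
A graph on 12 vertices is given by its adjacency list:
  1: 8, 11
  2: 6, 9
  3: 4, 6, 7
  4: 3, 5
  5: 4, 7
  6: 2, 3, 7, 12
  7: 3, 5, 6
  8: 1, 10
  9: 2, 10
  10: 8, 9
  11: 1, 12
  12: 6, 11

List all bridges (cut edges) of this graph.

none

The edges on the cycle 6-7-5-4-3-6 are not bridges since each lies on that cycle.
Every edge lies on some cycle, so there are no bridges.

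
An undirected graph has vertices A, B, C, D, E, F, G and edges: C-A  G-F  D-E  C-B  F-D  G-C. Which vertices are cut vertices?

C, D, F, G

Removing C increases the component count from 1 to 3, so C is a cut vertex.
Removing D increases the component count from 1 to 2, so D is a cut vertex.
Removing F increases the component count from 1 to 2, so F is a cut vertex.
Likewise G is a cut vertex.
By contrast removing E leaves 1 component; it is not a cut vertex. No other vertex is a cut vertex either.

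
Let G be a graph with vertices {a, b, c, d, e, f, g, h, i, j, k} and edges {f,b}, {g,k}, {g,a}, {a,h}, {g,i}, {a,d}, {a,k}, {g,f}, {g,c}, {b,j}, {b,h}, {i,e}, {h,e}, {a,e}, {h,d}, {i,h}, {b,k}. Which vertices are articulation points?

Removing b increases the component count from 1 to 2, so b is a cut vertex.
Removing g increases the component count from 1 to 2, so g is a cut vertex.
By contrast removing i leaves 1 component; it is not a cut vertex. No other vertex is a cut vertex either.

b, g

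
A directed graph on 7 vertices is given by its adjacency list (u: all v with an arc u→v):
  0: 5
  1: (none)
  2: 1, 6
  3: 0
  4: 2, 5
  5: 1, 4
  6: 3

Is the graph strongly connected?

There is no directed path from 1 to 6, so the graph is not strongly connected.

No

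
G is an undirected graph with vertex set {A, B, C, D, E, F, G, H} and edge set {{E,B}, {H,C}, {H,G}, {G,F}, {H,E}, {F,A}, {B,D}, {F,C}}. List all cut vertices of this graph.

B, E, F, H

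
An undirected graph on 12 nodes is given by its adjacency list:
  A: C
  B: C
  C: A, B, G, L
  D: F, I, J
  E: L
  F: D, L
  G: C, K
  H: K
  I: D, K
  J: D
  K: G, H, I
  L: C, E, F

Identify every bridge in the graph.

The edges on the cycle C-G-K-I-D-F-L-C are not bridges since each lies on that cycle.
But removing E-L disconnects E from L; removing K-H disconnects K from H; removing C-A disconnects C from A; removing C-B disconnects C from B — these are bridges.
In total 5 edges are bridges.

A-C, B-C, D-J, E-L, H-K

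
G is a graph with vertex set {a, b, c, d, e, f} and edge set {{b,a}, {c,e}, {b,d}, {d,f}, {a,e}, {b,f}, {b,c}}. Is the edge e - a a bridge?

No

After removing e - a, the path e-c-b-a still connects them, so the edge is not a bridge.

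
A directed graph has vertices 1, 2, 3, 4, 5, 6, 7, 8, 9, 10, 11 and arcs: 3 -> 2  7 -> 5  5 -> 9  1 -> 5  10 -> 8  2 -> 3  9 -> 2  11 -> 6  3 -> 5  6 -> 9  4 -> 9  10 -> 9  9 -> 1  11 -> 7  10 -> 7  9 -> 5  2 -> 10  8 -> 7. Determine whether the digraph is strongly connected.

No

There is no directed path from 7 to 11, so the graph is not strongly connected.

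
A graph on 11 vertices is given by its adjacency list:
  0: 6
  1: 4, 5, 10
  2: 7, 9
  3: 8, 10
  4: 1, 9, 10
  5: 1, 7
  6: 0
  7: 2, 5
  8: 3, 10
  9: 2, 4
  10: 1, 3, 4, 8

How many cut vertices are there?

Removing 10 increases the component count from 2 to 3, so 10 is a cut vertex.
By contrast removing 1 leaves 2 components; it is not a cut vertex. No other vertex is a cut vertex either.

1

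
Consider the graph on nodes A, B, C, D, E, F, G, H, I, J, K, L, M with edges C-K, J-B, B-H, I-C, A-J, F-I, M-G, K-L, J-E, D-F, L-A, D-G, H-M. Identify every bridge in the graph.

E-J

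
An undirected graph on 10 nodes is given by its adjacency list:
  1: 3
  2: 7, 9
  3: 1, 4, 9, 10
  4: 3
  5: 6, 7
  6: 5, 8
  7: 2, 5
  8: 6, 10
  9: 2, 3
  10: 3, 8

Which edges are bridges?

1-3, 3-4

The edges on the cycle 9-3-10-8-6-5-7-2-9 are not bridges since each lies on that cycle.
But removing 4-3 disconnects 4 from 3; removing 3-1 disconnects 3 from 1 — these are bridges.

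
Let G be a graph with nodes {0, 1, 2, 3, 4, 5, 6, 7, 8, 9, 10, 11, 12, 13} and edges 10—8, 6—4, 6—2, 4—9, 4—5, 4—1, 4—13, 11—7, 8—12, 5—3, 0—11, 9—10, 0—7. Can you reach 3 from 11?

No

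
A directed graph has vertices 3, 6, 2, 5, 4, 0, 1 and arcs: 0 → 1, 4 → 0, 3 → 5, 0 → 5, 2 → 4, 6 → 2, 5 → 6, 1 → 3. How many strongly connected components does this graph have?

1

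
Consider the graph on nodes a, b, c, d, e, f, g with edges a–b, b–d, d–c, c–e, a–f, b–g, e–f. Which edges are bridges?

b-g

The edges on the cycle a-b-d-c-e-f-a are not bridges since each lies on that cycle.
But removing b–g disconnects b from g — this is a bridge.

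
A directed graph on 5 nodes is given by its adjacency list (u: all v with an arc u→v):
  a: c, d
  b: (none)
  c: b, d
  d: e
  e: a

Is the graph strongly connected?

There is no directed path from b to d, so the graph is not strongly connected.

No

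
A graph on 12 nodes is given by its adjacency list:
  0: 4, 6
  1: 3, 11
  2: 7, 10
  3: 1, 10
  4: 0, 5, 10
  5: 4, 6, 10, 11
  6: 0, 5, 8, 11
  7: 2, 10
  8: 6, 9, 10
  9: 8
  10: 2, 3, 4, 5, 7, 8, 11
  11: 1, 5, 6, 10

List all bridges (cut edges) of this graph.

The edges on the cycle 10-8-6-5-10 are not bridges since each lies on that cycle.
But removing 9-8 disconnects 9 from 8 — this is a bridge.

8-9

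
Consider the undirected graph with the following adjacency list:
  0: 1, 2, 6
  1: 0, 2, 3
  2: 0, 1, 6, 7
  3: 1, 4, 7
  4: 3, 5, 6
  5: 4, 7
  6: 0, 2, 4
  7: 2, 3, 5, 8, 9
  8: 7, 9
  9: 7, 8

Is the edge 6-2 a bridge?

After removing 6-2, the path 6-0-2 still connects them, so the edge is not a bridge.

No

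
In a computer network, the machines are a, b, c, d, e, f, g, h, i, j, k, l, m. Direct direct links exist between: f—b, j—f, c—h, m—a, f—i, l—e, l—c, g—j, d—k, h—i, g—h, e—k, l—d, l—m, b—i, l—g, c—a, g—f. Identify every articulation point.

Removing l increases the component count from 1 to 2, so l is a cut vertex.
By contrast removing a leaves 1 component; it is not a cut vertex. No other vertex is a cut vertex either.

l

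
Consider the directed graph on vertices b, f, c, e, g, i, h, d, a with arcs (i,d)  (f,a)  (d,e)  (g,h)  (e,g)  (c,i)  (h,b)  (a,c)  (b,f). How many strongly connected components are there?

1

{a, b, c, d, e, f, g, h, i} are all mutually reachable — one SCC of size 9.
That gives 1 strongly connected component.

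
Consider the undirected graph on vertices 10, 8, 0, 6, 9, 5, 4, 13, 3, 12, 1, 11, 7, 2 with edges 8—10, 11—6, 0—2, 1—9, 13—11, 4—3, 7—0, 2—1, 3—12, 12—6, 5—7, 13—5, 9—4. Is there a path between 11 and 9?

From 11 we can reach 0, 1, 2, 3, 4, 5, 6, 7, 9, 11, 12, 13, which includes 9.

Yes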